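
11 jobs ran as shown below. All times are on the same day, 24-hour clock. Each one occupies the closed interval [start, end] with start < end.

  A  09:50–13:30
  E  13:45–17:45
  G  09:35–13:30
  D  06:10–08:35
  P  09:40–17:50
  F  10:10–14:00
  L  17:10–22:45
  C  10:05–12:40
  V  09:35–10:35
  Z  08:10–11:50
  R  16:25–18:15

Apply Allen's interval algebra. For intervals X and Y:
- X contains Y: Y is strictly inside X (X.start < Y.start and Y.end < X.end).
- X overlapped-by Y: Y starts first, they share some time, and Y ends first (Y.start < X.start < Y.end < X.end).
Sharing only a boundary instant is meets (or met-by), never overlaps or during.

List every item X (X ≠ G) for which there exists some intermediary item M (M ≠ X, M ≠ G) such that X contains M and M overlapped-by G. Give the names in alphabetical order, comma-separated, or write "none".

P

Target G = [09:35, 13:30].
Intermediaries M with M overlapped-by G: F, P.
Via F — items with X contains F: P.
Via P — items with X contains P: none.
Union: P.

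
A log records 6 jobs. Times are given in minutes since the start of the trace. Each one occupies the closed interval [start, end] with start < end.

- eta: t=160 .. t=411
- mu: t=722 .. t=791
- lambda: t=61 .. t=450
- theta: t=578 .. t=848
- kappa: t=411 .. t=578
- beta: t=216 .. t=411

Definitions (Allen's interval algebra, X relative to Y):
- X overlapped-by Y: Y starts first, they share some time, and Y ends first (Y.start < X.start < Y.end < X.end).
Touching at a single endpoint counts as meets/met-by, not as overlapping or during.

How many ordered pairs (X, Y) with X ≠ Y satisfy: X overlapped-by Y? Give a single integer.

1

Checking all 30 ordered pairs for relation 'overlapped-by'; matching pairs in alphabetical order:
(kappa, lambda): kappa overlapped-by lambda ✓
Count: 1.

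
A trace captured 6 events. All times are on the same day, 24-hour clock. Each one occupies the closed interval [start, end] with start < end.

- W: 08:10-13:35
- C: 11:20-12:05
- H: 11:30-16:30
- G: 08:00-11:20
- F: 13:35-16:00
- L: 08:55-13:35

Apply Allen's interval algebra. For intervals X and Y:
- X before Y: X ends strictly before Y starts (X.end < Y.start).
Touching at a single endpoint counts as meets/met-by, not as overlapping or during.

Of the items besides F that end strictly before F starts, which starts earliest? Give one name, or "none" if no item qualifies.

G

Target F = [13:35, 16:00].
C [11:20, 12:05] → before → candidate.
G [08:00, 11:20] → before → candidate.
H [11:30, 16:30] → contains → excluded.
L [08:55, 13:35] → meets → excluded.
W [08:10, 13:35] → meets → excluded.
Among candidates, earliest start is 08:00 → G.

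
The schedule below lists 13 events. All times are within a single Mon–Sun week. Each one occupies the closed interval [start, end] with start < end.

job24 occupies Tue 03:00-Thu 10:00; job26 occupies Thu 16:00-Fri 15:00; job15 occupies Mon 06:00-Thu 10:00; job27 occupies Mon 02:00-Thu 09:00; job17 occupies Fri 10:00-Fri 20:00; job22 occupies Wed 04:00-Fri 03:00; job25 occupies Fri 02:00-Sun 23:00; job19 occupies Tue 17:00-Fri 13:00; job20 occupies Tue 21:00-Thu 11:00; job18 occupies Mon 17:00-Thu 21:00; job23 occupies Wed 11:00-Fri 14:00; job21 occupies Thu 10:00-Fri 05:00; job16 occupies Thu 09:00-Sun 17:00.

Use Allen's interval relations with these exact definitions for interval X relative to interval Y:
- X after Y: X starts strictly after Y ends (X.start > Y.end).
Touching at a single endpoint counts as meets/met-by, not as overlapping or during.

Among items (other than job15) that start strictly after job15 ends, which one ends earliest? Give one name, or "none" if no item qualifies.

job26

Target job15 = [Mon 06:00, Thu 10:00].
job16 [Thu 09:00, Sun 17:00] → overlapped-by → excluded.
job17 [Fri 10:00, Fri 20:00] → after → candidate.
job18 [Mon 17:00, Thu 21:00] → overlapped-by → excluded.
job19 [Tue 17:00, Fri 13:00] → overlapped-by → excluded.
job20 [Tue 21:00, Thu 11:00] → overlapped-by → excluded.
job21 [Thu 10:00, Fri 05:00] → met-by → excluded.
job22 [Wed 04:00, Fri 03:00] → overlapped-by → excluded.
job23 [Wed 11:00, Fri 14:00] → overlapped-by → excluded.
job24 [Tue 03:00, Thu 10:00] → finishes → excluded.
job25 [Fri 02:00, Sun 23:00] → after → candidate.
job26 [Thu 16:00, Fri 15:00] → after → candidate.
job27 [Mon 02:00, Thu 09:00] → overlaps → excluded.
Among candidates, earliest end is Fri 15:00 → job26.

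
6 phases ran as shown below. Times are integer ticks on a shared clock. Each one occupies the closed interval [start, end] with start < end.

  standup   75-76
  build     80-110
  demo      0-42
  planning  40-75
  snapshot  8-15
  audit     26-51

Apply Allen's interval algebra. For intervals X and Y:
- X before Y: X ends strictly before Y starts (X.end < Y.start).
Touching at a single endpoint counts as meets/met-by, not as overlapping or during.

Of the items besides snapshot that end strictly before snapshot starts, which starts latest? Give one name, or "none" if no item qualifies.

none

Target snapshot = [8, 15].
audit [26, 51] → after → excluded.
build [80, 110] → after → excluded.
demo [0, 42] → contains → excluded.
planning [40, 75] → after → excluded.
standup [75, 76] → after → excluded.
No candidates → none.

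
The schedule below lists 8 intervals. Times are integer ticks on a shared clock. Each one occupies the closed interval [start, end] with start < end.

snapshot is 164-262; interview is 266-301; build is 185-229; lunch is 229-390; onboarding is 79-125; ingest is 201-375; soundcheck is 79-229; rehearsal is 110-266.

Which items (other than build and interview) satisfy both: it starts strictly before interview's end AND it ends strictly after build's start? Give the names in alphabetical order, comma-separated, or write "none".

Conditions: its start is strictly before interview's end (X.start < 301) AND its end is strictly after build's start (X.end > 185).
ingest: start 201 < 301? ✓; end 375 > 185? ✓ → yes.
lunch: start 229 < 301? ✓; end 390 > 185? ✓ → yes.
onboarding: start 79 < 301? ✓; end 125 > 185? ✗ → no.
rehearsal: start 110 < 301? ✓; end 266 > 185? ✓ → yes.
snapshot: start 164 < 301? ✓; end 262 > 185? ✓ → yes.
soundcheck: start 79 < 301? ✓; end 229 > 185? ✓ → yes.
Result: ingest, lunch, rehearsal, snapshot, soundcheck.

ingest, lunch, rehearsal, snapshot, soundcheck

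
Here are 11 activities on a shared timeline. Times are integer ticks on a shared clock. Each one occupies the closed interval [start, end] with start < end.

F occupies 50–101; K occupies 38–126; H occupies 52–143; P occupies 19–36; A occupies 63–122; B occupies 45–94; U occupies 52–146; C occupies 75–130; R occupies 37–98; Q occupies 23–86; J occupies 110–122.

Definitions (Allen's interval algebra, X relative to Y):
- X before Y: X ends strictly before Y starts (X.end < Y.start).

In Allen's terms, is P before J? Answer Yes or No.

Yes

P = [19, 36], J = [110, 122].
Actual relation of P to J: before.
Asked whether 'before' holds → Yes.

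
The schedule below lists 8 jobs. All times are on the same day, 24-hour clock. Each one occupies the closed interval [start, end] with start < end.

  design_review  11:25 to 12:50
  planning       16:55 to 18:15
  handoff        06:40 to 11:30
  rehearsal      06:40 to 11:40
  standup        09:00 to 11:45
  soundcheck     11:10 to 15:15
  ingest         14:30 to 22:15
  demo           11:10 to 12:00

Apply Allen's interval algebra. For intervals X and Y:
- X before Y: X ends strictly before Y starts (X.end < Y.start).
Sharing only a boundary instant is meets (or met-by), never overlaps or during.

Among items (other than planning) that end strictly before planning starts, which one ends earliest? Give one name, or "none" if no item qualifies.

Target planning = [16:55, 18:15].
demo [11:10, 12:00] → before → candidate.
design_review [11:25, 12:50] → before → candidate.
handoff [06:40, 11:30] → before → candidate.
ingest [14:30, 22:15] → contains → excluded.
rehearsal [06:40, 11:40] → before → candidate.
soundcheck [11:10, 15:15] → before → candidate.
standup [09:00, 11:45] → before → candidate.
Among candidates, earliest end is 11:30 → handoff.

handoff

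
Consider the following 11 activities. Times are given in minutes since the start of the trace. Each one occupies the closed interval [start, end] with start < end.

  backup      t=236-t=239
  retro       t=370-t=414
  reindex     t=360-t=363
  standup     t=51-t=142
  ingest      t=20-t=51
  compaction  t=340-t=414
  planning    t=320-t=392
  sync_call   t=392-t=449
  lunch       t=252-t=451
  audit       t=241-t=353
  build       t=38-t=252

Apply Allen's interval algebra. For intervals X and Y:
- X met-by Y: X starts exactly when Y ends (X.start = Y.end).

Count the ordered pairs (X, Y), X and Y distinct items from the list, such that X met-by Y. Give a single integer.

Checking all 110 ordered pairs for relation 'met-by'; matching pairs in alphabetical order:
(lunch, build): lunch met-by build ✓
(standup, ingest): standup met-by ingest ✓
(sync_call, planning): sync_call met-by planning ✓
Count: 3.

3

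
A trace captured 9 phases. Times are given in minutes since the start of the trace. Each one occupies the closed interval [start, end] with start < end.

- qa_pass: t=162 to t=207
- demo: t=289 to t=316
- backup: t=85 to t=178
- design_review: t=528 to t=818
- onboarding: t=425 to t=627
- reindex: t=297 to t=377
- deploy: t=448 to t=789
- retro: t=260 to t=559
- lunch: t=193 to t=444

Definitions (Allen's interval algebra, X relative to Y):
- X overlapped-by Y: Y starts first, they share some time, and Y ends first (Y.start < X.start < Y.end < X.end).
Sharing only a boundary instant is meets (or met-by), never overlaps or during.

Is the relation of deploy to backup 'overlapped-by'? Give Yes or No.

No

deploy = [t=448, t=789], backup = [t=85, t=178].
Actual relation of deploy to backup: after.
Asked whether 'overlapped-by' holds → No.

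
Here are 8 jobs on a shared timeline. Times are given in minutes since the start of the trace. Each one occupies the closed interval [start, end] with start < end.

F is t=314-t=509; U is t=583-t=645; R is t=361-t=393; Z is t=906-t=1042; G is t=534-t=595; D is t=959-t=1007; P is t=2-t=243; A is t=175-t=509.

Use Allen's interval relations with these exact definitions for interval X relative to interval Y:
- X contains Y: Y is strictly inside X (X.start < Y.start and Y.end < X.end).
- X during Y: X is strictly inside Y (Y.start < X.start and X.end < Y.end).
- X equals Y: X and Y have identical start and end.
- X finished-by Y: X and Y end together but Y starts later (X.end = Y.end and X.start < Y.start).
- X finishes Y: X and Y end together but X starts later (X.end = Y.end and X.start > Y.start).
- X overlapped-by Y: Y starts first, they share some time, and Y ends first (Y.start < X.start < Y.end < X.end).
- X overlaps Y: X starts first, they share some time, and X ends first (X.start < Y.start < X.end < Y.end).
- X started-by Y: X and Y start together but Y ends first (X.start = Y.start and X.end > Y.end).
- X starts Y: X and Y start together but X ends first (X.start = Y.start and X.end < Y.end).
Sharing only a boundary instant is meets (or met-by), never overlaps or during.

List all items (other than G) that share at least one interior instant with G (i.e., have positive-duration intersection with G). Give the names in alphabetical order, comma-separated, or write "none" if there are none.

U

Target G = [t=534, t=595].
A [t=175, t=509] → before → no.
D [t=959, t=1007] → after → no.
F [t=314, t=509] → before → no.
P [t=2, t=243] → before → no.
R [t=361, t=393] → before → no.
U [t=583, t=645] → overlapped-by → yes.
Z [t=906, t=1042] → after → no.
Result: U.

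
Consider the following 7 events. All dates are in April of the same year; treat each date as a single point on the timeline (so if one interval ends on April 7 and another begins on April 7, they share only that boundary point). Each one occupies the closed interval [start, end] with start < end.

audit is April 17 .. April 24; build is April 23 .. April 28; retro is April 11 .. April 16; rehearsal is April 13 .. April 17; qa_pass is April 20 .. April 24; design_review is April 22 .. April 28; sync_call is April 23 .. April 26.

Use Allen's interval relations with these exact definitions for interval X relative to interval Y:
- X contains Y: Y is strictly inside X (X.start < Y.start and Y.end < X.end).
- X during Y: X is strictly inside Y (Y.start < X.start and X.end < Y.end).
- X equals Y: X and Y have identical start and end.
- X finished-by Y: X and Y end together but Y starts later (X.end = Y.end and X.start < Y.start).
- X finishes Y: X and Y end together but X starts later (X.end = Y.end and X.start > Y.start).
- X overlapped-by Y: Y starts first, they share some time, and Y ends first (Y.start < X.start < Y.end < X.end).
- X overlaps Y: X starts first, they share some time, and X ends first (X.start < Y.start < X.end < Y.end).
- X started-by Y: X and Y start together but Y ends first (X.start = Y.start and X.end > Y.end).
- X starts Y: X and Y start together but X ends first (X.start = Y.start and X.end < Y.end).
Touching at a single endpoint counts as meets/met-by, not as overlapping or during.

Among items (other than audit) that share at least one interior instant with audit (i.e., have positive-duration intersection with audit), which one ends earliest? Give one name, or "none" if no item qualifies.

qa_pass

Target audit = [April 17, April 24].
build [April 23, April 28] → overlapped-by → candidate.
design_review [April 22, April 28] → overlapped-by → candidate.
qa_pass [April 20, April 24] → finishes → candidate.
rehearsal [April 13, April 17] → meets → excluded.
retro [April 11, April 16] → before → excluded.
sync_call [April 23, April 26] → overlapped-by → candidate.
Among candidates, earliest end is April 24 → qa_pass.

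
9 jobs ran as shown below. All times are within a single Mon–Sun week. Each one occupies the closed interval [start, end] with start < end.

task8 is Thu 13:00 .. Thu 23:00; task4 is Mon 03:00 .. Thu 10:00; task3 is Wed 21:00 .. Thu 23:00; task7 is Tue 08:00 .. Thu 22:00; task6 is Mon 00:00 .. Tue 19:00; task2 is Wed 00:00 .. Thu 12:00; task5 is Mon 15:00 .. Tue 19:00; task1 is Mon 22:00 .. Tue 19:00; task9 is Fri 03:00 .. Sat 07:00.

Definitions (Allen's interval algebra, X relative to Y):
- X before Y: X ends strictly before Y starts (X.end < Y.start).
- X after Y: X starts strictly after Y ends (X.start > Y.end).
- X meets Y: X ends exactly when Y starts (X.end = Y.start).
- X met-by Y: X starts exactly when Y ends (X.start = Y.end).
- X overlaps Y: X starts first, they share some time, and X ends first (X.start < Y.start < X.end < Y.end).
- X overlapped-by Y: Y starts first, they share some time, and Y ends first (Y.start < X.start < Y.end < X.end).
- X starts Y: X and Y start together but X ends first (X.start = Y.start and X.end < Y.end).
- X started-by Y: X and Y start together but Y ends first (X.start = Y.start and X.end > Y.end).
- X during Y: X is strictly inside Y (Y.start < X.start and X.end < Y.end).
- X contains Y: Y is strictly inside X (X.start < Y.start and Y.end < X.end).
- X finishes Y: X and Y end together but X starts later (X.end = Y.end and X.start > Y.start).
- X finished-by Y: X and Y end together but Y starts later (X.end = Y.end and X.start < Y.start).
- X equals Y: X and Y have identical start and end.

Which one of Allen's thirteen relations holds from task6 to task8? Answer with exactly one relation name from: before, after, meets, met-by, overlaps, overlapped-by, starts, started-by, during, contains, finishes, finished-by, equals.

task6 = [Mon 00:00, Tue 19:00]; task8 = [Thu 13:00, Thu 23:00].
Compare endpoints: task6.start < task8.start, task6.start < task8.end, task6.end < task8.start, task6.end < task8.end.
That pattern is 'before'.

before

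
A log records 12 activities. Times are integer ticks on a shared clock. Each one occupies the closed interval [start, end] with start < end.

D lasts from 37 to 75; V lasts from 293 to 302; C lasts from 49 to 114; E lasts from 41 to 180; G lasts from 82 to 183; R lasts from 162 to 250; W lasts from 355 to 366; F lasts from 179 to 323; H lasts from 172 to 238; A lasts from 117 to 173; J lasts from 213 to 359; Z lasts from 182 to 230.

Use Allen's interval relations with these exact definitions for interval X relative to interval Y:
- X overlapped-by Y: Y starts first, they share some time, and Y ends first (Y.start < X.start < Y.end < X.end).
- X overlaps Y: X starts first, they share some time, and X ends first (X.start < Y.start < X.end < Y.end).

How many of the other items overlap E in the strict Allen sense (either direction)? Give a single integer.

5

Target E = [41, 180].
A [117, 173] → during → no.
C [49, 114] → during → no.
D [37, 75] → overlaps → counts.
F [179, 323] → overlapped-by → counts.
G [82, 183] → overlapped-by → counts.
H [172, 238] → overlapped-by → counts.
J [213, 359] → after → no.
R [162, 250] → overlapped-by → counts.
V [293, 302] → after → no.
W [355, 366] → after → no.
Z [182, 230] → after → no.
Total: 5.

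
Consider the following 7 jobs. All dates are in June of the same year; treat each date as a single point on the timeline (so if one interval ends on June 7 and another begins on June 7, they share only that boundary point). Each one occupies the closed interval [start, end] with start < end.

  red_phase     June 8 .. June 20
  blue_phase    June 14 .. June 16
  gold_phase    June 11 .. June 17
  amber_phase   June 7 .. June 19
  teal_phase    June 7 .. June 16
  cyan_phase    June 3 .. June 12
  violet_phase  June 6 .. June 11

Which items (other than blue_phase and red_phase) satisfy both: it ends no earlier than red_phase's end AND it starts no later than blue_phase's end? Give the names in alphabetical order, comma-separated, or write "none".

none

Conditions: its end is no earlier than red_phase's end (X.end >= June 20) AND its start is no later than blue_phase's end (X.start <= June 16).
amber_phase: end June 19 >= June 20? ✗; start June 7 <= June 16? ✓ → no.
cyan_phase: end June 12 >= June 20? ✗; start June 3 <= June 16? ✓ → no.
gold_phase: end June 17 >= June 20? ✗; start June 11 <= June 16? ✓ → no.
teal_phase: end June 16 >= June 20? ✗; start June 7 <= June 16? ✓ → no.
violet_phase: end June 11 >= June 20? ✗; start June 6 <= June 16? ✓ → no.
Result: none.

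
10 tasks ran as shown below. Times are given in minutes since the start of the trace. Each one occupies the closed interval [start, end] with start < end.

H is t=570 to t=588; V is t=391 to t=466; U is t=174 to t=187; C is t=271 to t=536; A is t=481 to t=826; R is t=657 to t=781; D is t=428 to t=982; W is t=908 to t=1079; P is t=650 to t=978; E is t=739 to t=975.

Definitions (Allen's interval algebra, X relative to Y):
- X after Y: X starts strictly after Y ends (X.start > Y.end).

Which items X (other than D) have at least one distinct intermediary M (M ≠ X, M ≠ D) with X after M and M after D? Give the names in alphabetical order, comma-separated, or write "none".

none

Target D = [t=428, t=982].
Intermediaries M with M after D: none.
Union: none.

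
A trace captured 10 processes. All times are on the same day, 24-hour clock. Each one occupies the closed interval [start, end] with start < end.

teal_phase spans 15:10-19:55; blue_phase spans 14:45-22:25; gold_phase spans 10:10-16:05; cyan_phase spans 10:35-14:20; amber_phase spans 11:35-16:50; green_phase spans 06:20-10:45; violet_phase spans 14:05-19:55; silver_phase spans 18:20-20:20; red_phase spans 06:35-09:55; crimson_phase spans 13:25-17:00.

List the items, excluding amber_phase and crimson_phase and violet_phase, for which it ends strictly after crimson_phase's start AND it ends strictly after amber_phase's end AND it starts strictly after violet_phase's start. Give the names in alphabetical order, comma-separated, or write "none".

blue_phase, silver_phase, teal_phase

Conditions: its end is strictly after crimson_phase's start (X.end > 13:25) AND its end is strictly after amber_phase's end (X.end > 16:50) AND its start is strictly after violet_phase's start (X.start > 14:05).
blue_phase: end 22:25 > 13:25? ✓; end 22:25 > 16:50? ✓; start 14:45 > 14:05? ✓ → yes.
cyan_phase: end 14:20 > 13:25? ✓; end 14:20 > 16:50? ✗; start 10:35 > 14:05? ✗ → no.
gold_phase: end 16:05 > 13:25? ✓; end 16:05 > 16:50? ✗; start 10:10 > 14:05? ✗ → no.
green_phase: end 10:45 > 13:25? ✗; end 10:45 > 16:50? ✗; start 06:20 > 14:05? ✗ → no.
red_phase: end 09:55 > 13:25? ✗; end 09:55 > 16:50? ✗; start 06:35 > 14:05? ✗ → no.
silver_phase: end 20:20 > 13:25? ✓; end 20:20 > 16:50? ✓; start 18:20 > 14:05? ✓ → yes.
teal_phase: end 19:55 > 13:25? ✓; end 19:55 > 16:50? ✓; start 15:10 > 14:05? ✓ → yes.
Result: blue_phase, silver_phase, teal_phase.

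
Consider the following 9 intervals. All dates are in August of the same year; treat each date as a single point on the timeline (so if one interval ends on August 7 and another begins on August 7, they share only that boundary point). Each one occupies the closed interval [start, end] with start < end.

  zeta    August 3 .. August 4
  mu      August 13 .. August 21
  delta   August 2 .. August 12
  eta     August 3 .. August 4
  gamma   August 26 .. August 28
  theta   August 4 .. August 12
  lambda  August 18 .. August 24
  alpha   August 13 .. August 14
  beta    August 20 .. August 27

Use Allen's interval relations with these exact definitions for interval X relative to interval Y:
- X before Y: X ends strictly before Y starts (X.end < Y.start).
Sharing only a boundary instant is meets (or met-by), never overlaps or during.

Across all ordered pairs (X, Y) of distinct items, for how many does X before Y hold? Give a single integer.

Checking all 72 ordered pairs for relation 'before'; matching pairs in alphabetical order:
(alpha, beta): alpha before beta ✓
(alpha, gamma): alpha before gamma ✓
(alpha, lambda): alpha before lambda ✓
(delta, alpha): delta before alpha ✓
(delta, beta): delta before beta ✓
(delta, gamma): delta before gamma ✓
(delta, lambda): delta before lambda ✓
(delta, mu): delta before mu ✓
(eta, alpha): eta before alpha ✓
(eta, beta): eta before beta ✓
(eta, gamma): eta before gamma ✓
(eta, lambda): eta before lambda ✓
(eta, mu): eta before mu ✓
(lambda, gamma): lambda before gamma ✓
(mu, gamma): mu before gamma ✓
(theta, alpha): theta before alpha ✓
(theta, beta): theta before beta ✓
(theta, gamma): theta before gamma ✓
(theta, lambda): theta before lambda ✓
(theta, mu): theta before mu ✓
(zeta, alpha): zeta before alpha ✓
(zeta, beta): zeta before beta ✓
(zeta, gamma): zeta before gamma ✓
(zeta, lambda): zeta before lambda ✓
... plus 1 further pairs not listed.
Count: 25.

25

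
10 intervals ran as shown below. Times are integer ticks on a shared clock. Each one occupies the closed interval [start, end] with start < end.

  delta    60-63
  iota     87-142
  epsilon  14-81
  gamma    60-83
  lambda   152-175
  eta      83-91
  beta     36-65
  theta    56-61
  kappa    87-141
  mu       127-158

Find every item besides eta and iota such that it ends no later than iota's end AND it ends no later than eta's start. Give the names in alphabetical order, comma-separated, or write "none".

Conditions: its end is no later than iota's end (X.end <= 142) AND its end is no later than eta's start (X.end <= 83).
beta: end 65 <= 142? ✓; end 65 <= 83? ✓ → yes.
delta: end 63 <= 142? ✓; end 63 <= 83? ✓ → yes.
epsilon: end 81 <= 142? ✓; end 81 <= 83? ✓ → yes.
gamma: end 83 <= 142? ✓; end 83 <= 83? ✓ → yes.
kappa: end 141 <= 142? ✓; end 141 <= 83? ✗ → no.
lambda: end 175 <= 142? ✗; end 175 <= 83? ✗ → no.
mu: end 158 <= 142? ✗; end 158 <= 83? ✗ → no.
theta: end 61 <= 142? ✓; end 61 <= 83? ✓ → yes.
Result: beta, delta, epsilon, gamma, theta.

beta, delta, epsilon, gamma, theta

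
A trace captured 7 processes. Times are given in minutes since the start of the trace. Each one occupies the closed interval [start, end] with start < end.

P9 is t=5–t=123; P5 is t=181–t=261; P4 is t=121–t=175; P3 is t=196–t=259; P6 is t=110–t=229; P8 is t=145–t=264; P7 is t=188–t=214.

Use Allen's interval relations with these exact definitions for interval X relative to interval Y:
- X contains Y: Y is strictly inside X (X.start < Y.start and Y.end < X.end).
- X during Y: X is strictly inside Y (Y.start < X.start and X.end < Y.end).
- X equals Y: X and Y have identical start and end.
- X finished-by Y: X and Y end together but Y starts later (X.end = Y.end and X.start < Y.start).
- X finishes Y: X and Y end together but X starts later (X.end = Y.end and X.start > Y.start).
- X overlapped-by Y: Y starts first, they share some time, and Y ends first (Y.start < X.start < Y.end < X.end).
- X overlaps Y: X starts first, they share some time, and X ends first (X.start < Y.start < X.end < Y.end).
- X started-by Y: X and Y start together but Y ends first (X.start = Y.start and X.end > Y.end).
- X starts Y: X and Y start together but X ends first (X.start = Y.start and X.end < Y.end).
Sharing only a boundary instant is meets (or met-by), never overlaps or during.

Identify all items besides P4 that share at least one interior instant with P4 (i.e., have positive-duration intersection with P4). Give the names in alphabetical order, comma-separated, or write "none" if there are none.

Target P4 = [t=121, t=175].
P3 [t=196, t=259] → after → no.
P5 [t=181, t=261] → after → no.
P6 [t=110, t=229] → contains → yes.
P7 [t=188, t=214] → after → no.
P8 [t=145, t=264] → overlapped-by → yes.
P9 [t=5, t=123] → overlaps → yes.
Result: P6, P8, P9.

P6, P8, P9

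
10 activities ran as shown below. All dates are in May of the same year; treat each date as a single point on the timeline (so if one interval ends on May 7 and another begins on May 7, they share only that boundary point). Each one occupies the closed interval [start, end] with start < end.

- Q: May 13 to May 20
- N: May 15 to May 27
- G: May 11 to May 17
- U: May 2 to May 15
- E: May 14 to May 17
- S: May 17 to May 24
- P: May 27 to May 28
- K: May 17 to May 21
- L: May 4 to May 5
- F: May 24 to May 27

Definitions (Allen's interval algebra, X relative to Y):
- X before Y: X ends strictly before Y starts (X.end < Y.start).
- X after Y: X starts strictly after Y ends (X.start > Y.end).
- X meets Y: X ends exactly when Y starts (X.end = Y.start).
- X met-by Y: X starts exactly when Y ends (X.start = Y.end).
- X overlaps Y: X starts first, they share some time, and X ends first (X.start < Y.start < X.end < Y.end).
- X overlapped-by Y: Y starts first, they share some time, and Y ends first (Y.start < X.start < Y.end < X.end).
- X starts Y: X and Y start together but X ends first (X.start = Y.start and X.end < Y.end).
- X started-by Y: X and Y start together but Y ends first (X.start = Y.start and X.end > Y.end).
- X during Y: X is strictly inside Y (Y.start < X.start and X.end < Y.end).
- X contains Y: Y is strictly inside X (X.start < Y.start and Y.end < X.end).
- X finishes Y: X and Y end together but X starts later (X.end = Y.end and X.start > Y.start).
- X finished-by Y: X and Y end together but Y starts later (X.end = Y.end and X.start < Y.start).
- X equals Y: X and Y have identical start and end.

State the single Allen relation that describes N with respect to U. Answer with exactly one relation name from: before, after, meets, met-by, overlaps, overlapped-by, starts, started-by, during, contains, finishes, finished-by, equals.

N = [May 15, May 27]; U = [May 2, May 15].
Compare endpoints: N.start > U.start, N.start = U.end, N.end > U.start, N.end > U.end.
That pattern is 'met-by'.

met-by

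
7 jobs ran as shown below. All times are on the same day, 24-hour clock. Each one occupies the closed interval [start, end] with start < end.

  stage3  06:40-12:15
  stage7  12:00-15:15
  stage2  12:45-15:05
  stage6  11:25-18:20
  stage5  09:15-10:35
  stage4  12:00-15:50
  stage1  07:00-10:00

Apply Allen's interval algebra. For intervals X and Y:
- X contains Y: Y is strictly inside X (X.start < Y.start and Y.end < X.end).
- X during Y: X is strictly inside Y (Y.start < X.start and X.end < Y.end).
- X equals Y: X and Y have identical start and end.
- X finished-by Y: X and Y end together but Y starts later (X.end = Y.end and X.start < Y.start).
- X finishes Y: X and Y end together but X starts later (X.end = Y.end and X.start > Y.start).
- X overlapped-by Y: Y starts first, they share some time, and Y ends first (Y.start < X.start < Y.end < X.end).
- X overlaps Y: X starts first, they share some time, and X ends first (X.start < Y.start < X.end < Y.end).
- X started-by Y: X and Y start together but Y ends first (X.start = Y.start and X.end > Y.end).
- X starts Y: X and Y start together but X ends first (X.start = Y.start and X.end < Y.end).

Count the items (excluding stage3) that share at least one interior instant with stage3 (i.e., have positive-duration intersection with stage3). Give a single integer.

5

Target stage3 = [06:40, 12:15].
stage1 [07:00, 10:00] → during → counts.
stage2 [12:45, 15:05] → after → no.
stage4 [12:00, 15:50] → overlapped-by → counts.
stage5 [09:15, 10:35] → during → counts.
stage6 [11:25, 18:20] → overlapped-by → counts.
stage7 [12:00, 15:15] → overlapped-by → counts.
Total: 5.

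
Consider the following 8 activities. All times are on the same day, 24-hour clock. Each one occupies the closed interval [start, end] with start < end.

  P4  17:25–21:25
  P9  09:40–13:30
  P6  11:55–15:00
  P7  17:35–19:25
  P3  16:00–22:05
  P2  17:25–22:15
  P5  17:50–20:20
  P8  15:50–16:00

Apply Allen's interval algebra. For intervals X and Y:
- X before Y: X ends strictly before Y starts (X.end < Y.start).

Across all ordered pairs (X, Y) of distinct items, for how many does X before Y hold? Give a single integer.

Checking all 56 ordered pairs for relation 'before'; matching pairs in alphabetical order:
(P6, P2): P6 before P2 ✓
(P6, P3): P6 before P3 ✓
(P6, P4): P6 before P4 ✓
(P6, P5): P6 before P5 ✓
(P6, P7): P6 before P7 ✓
(P6, P8): P6 before P8 ✓
(P8, P2): P8 before P2 ✓
(P8, P4): P8 before P4 ✓
(P8, P5): P8 before P5 ✓
(P8, P7): P8 before P7 ✓
(P9, P2): P9 before P2 ✓
(P9, P3): P9 before P3 ✓
(P9, P4): P9 before P4 ✓
(P9, P5): P9 before P5 ✓
(P9, P7): P9 before P7 ✓
(P9, P8): P9 before P8 ✓
Count: 16.

16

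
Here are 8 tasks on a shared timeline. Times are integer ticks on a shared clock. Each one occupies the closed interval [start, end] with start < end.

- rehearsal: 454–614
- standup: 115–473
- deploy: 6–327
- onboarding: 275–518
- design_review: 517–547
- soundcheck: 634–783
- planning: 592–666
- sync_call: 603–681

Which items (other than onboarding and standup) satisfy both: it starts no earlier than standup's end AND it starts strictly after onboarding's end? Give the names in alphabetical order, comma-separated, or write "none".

planning, soundcheck, sync_call

Conditions: its start is no earlier than standup's end (X.start >= 473) AND its start is strictly after onboarding's end (X.start > 518).
deploy: start 6 >= 473? ✗; start 6 > 518? ✗ → no.
design_review: start 517 >= 473? ✓; start 517 > 518? ✗ → no.
planning: start 592 >= 473? ✓; start 592 > 518? ✓ → yes.
rehearsal: start 454 >= 473? ✗; start 454 > 518? ✗ → no.
soundcheck: start 634 >= 473? ✓; start 634 > 518? ✓ → yes.
sync_call: start 603 >= 473? ✓; start 603 > 518? ✓ → yes.
Result: planning, soundcheck, sync_call.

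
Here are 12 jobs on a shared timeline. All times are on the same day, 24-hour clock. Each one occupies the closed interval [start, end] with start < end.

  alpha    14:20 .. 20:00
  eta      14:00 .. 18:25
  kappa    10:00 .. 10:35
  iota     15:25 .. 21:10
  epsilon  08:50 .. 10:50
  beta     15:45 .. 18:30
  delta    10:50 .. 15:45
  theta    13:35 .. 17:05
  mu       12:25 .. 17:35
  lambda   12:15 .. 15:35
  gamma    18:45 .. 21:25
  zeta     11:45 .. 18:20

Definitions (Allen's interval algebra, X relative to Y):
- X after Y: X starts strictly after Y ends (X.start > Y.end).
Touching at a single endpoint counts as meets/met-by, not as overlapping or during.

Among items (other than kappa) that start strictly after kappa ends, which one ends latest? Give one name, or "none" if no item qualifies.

Target kappa = [10:00, 10:35].
alpha [14:20, 20:00] → after → candidate.
beta [15:45, 18:30] → after → candidate.
delta [10:50, 15:45] → after → candidate.
epsilon [08:50, 10:50] → contains → excluded.
eta [14:00, 18:25] → after → candidate.
gamma [18:45, 21:25] → after → candidate.
iota [15:25, 21:10] → after → candidate.
lambda [12:15, 15:35] → after → candidate.
mu [12:25, 17:35] → after → candidate.
theta [13:35, 17:05] → after → candidate.
zeta [11:45, 18:20] → after → candidate.
Among candidates, latest end is 21:25 → gamma.

gamma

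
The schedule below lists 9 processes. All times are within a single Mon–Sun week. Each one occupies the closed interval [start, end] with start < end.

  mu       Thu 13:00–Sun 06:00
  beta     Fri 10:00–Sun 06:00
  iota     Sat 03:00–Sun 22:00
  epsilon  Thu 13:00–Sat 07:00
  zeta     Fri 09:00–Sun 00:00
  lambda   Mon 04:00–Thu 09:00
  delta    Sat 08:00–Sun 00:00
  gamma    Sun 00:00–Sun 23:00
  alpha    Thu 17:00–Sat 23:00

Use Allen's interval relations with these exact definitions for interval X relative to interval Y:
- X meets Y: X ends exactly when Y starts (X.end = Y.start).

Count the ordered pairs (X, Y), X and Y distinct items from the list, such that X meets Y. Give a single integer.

2

Checking all 72 ordered pairs for relation 'meets'; matching pairs in alphabetical order:
(delta, gamma): delta meets gamma ✓
(zeta, gamma): zeta meets gamma ✓
Count: 2.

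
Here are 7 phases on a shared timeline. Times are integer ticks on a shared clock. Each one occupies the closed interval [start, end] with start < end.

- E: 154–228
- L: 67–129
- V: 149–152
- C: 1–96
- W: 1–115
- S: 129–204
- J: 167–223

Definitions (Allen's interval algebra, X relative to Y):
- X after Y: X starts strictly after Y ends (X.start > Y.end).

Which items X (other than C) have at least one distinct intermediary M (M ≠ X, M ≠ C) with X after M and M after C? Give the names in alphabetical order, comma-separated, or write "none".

E, J

Target C = [1, 96].
Intermediaries M with M after C: E, J, S, V.
Via E — items with X after E: none.
Via J — items with X after J: none.
Via S — items with X after S: none.
Via V — items with X after V: E, J.
Union: E, J.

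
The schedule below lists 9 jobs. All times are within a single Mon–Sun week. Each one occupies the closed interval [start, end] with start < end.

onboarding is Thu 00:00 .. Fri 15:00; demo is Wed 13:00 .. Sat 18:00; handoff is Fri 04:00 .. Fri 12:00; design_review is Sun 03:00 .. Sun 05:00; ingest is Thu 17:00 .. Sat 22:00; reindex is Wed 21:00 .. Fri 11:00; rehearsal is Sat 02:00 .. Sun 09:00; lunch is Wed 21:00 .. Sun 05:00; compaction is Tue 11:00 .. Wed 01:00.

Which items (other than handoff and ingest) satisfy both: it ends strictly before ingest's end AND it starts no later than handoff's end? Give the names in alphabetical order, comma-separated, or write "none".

compaction, demo, onboarding, reindex

Conditions: its end is strictly before ingest's end (X.end < Sat 22:00) AND its start is no later than handoff's end (X.start <= Fri 12:00).
compaction: end Wed 01:00 < Sat 22:00? ✓; start Tue 11:00 <= Fri 12:00? ✓ → yes.
demo: end Sat 18:00 < Sat 22:00? ✓; start Wed 13:00 <= Fri 12:00? ✓ → yes.
design_review: end Sun 05:00 < Sat 22:00? ✗; start Sun 03:00 <= Fri 12:00? ✗ → no.
lunch: end Sun 05:00 < Sat 22:00? ✗; start Wed 21:00 <= Fri 12:00? ✓ → no.
onboarding: end Fri 15:00 < Sat 22:00? ✓; start Thu 00:00 <= Fri 12:00? ✓ → yes.
rehearsal: end Sun 09:00 < Sat 22:00? ✗; start Sat 02:00 <= Fri 12:00? ✗ → no.
reindex: end Fri 11:00 < Sat 22:00? ✓; start Wed 21:00 <= Fri 12:00? ✓ → yes.
Result: compaction, demo, onboarding, reindex.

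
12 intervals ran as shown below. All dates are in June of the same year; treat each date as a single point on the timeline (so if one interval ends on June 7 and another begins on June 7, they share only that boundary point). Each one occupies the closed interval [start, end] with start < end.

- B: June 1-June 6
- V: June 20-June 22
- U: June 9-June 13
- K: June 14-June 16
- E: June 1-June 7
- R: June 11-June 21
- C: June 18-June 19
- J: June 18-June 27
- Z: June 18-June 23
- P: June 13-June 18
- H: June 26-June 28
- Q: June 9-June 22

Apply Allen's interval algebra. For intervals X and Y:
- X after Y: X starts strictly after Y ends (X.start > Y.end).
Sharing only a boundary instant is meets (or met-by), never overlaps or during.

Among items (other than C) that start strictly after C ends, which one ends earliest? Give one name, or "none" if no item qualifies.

Target C = [June 18, June 19].
B [June 1, June 6] → before → excluded.
E [June 1, June 7] → before → excluded.
H [June 26, June 28] → after → candidate.
J [June 18, June 27] → started-by → excluded.
K [June 14, June 16] → before → excluded.
P [June 13, June 18] → meets → excluded.
Q [June 9, June 22] → contains → excluded.
R [June 11, June 21] → contains → excluded.
U [June 9, June 13] → before → excluded.
V [June 20, June 22] → after → candidate.
Z [June 18, June 23] → started-by → excluded.
Among candidates, earliest end is June 22 → V.

V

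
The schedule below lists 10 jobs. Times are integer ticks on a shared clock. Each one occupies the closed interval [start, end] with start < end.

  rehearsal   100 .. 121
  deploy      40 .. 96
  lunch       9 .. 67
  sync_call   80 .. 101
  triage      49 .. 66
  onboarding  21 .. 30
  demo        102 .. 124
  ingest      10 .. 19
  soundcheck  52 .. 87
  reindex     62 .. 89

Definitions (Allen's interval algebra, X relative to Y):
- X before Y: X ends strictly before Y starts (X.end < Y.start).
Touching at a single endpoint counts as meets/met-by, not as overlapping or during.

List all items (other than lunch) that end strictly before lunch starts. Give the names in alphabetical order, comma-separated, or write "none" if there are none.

none

Target lunch = [9, 67].
demo [102, 124] → after → no.
deploy [40, 96] → overlapped-by → no.
ingest [10, 19] → during → no.
onboarding [21, 30] → during → no.
rehearsal [100, 121] → after → no.
reindex [62, 89] → overlapped-by → no.
soundcheck [52, 87] → overlapped-by → no.
sync_call [80, 101] → after → no.
triage [49, 66] → during → no.
Result: none.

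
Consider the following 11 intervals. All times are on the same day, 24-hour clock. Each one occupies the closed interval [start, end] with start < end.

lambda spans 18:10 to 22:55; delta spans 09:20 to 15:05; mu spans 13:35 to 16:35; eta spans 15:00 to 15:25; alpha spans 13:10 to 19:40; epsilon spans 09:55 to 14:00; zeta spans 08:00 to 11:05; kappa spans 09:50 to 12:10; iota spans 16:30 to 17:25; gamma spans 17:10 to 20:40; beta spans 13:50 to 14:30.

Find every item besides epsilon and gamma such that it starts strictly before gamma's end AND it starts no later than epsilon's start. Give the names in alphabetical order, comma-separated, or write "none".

Conditions: its start is strictly before gamma's end (X.start < 20:40) AND its start is no later than epsilon's start (X.start <= 09:55).
alpha: start 13:10 < 20:40? ✓; start 13:10 <= 09:55? ✗ → no.
beta: start 13:50 < 20:40? ✓; start 13:50 <= 09:55? ✗ → no.
delta: start 09:20 < 20:40? ✓; start 09:20 <= 09:55? ✓ → yes.
eta: start 15:00 < 20:40? ✓; start 15:00 <= 09:55? ✗ → no.
iota: start 16:30 < 20:40? ✓; start 16:30 <= 09:55? ✗ → no.
kappa: start 09:50 < 20:40? ✓; start 09:50 <= 09:55? ✓ → yes.
lambda: start 18:10 < 20:40? ✓; start 18:10 <= 09:55? ✗ → no.
mu: start 13:35 < 20:40? ✓; start 13:35 <= 09:55? ✗ → no.
zeta: start 08:00 < 20:40? ✓; start 08:00 <= 09:55? ✓ → yes.
Result: delta, kappa, zeta.

delta, kappa, zeta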